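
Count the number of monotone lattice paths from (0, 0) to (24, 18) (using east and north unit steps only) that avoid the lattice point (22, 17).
Number of paths = 200633767620

Total paths from (0, 0) to (24, 18): C(42, 24) = 353697121050. Paths through (22, 17): (paths (0, 0) → (22, 17)) × (paths (22, 17) → (24, 18)) = C(39, 22) · C(3, 2) = 51021117810 · 3 = 153063353430. Avoidance count = 353697121050 − 153063353430 = 200633767620.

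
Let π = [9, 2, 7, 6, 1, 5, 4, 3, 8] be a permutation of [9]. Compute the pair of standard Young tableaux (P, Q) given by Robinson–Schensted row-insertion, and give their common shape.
P = [1, 3, 8] / [2, 4] / [5] / [6] / [7] / [9];  Q = [1, 3, 9] / [2, 6] / [4] / [5] / [7] / [8];  common shape = (3, 2, 1, 1, 1, 1)

Row-insert the values π_1, π_2, … into P one at a time, bumping the leftmost entry strictly greater than the inserted value down to the next row. The recording tableau Q records, in position (i, j), the step at which that cell was added to P.
  Insert 9 (step 1): P = [9];  Q = [1]
  Insert 2 (step 2): P = [2] / [9];  Q = [1] / [2]
  Insert 7 (step 3): P = [2, 7] / [9];  Q = [1, 3] / [2]
  Insert 6 (step 4): P = [2, 6] / [7] / [9];  Q = [1, 3] / [2] / [4]
  Insert 1 (step 5): P = [1, 6] / [2] / [7] / [9];  Q = [1, 3] / [2] / [4] / [5]
  Insert 5 (step 6): P = [1, 5] / [2, 6] / [7] / [9];  Q = [1, 3] / [2, 6] / [4] / [5]
  Insert 4 (step 7): P = [1, 4] / [2, 5] / [6] / [7] / [9];  Q = [1, 3] / [2, 6] / [4] / [5] / [7]
  Insert 3 (step 8): P = [1, 3] / [2, 4] / [5] / [6] / [7] / [9];  Q = [1, 3] / [2, 6] / [4] / [5] / [7] / [8]
  Insert 8 (step 9): P = [1, 3, 8] / [2, 4] / [5] / [6] / [7] / [9];  Q = [1, 3, 9] / [2, 6] / [4] / [5] / [7] / [8]
Final shape: (3, 2, 1, 1, 1, 1).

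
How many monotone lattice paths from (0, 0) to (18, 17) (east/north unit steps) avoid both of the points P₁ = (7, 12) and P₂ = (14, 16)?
Number of paths = 3673499691

Inclusion–exclusion. Total paths: C(35, 18) = 4537567650. Through P₁: C(19, 7)·C(16, 11) = 220094784. Through P₂: C(30, 14)·C(5, 4) = 727113375. Since P₁ is strictly southwest of P₂, a monotone path through both must visit P₁ then P₂; paths through both = C(19, 7)·C(11, 7)·C(5, 4) = 83140200. Avoid both = 4537567650 − 220094784 − 727113375 + 83140200 = 3673499691.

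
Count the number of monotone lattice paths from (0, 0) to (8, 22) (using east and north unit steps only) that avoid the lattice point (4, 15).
Number of paths = 4573845

Total paths from (0, 0) to (8, 22): C(30, 8) = 5852925. Paths through (4, 15): (paths (0, 0) → (4, 15)) × (paths (4, 15) → (8, 22)) = C(19, 4) · C(11, 4) = 3876 · 330 = 1279080. Avoidance count = 5852925 − 1279080 = 4573845.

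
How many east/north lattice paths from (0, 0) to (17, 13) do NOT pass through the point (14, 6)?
Number of paths = 115108650

Total paths from (0, 0) to (17, 13): C(30, 17) = 119759850. Paths through (14, 6): (paths (0, 0) → (14, 6)) × (paths (14, 6) → (17, 13)) = C(20, 14) · C(10, 3) = 38760 · 120 = 4651200. Avoidance count = 119759850 − 4651200 = 115108650.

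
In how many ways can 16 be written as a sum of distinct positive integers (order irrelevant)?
q(16) = 32

List partitions of 16 into distinct parts: 16, 15+1, 14+2, 13+3, 13+2+1, 12+4, 12+3+1, 11+5, 11+4+1, 11+3+2, 10+6, 10+5+1, 10+4+2, 10+3+2+1, 9+7, 9+6+1, 9+5+2, 9+4+3, 9+4+2+1, 8+7+1, 8+6+2, 8+5+3, 8+5+2+1, 8+4+3+1, 7+6+3, 7+6+2+1, 7+5+4, 7+5+3+1, 7+4+3+2, 6+5+4+1, … (32 total). There are q(16) = 32. (Euler: this equals the number of odd-part partitions of 16.)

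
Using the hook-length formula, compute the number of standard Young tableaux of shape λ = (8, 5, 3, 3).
# SYT of shape (8, 5, 3, 3) = 11286912

Hook-length formula: f^λ = n! / Π hook(c), product over all cells c of the Young diagram. For λ = (8, 5, 3, 3), n = 19 boxes. Hook lengths by row (left-to-right, top-to-bottom): [11, 10, 9, 6, 5, 3, 2, 1]; [7, 6, 5, 2, 1]; [4, 3, 2]; [3, 2, 1]. Product of hooks = 10777536000. So f^λ = 19! / 10777536000 = 121645100408832000 / 10777536000 = 11286912.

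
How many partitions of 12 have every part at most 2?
p(12, parts ≤ 2) = 7

Partitions of 12 with all parts ≤ 2: 2+2+2+2+2+2, 2+2+2+2+2+1+1, 2+2+2+2+1+1+1+1, 2+2+2+1+1+1+1+1+1, 2+2+1+1+1+1+1+1+1+1, 2+1+1+1+1+1+1+1+1+1+1, 1+1+1+1+1+1+1+1+1+1+1+1. Count = 7.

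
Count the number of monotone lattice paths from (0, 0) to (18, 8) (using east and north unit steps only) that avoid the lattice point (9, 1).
Number of paths = 1447875

Total paths from (0, 0) to (18, 8): C(26, 18) = 1562275. Paths through (9, 1): (paths (0, 0) → (9, 1)) × (paths (9, 1) → (18, 8)) = C(10, 9) · C(16, 9) = 10 · 11440 = 114400. Avoidance count = 1562275 − 114400 = 1447875.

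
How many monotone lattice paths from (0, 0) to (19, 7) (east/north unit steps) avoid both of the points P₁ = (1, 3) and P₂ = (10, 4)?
Number of paths = 417120

Inclusion–exclusion. Total paths: C(26, 19) = 657800. Through P₁: C(4, 1)·C(22, 18) = 29260. Through P₂: C(14, 10)·C(12, 9) = 220220. Since P₁ is strictly southwest of P₂, a monotone path through both must visit P₁ then P₂; paths through both = C(4, 1)·C(10, 9)·C(12, 9) = 8800. Avoid both = 657800 − 29260 − 220220 + 8800 = 417120.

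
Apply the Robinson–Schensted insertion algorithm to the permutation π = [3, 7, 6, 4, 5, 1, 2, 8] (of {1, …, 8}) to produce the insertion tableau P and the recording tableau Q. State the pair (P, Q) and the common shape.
P = [1, 2, 5, 8] / [3, 4] / [6] / [7];  Q = [1, 2, 5, 8] / [3, 7] / [4] / [6];  common shape = (4, 2, 1, 1)

Row-insert the values π_1, π_2, … into P one at a time, bumping the leftmost entry strictly greater than the inserted value down to the next row. The recording tableau Q records, in position (i, j), the step at which that cell was added to P.
  Insert 3 (step 1): P = [3];  Q = [1]
  Insert 7 (step 2): P = [3, 7];  Q = [1, 2]
  Insert 6 (step 3): P = [3, 6] / [7];  Q = [1, 2] / [3]
  Insert 4 (step 4): P = [3, 4] / [6] / [7];  Q = [1, 2] / [3] / [4]
  Insert 5 (step 5): P = [3, 4, 5] / [6] / [7];  Q = [1, 2, 5] / [3] / [4]
  Insert 1 (step 6): P = [1, 4, 5] / [3] / [6] / [7];  Q = [1, 2, 5] / [3] / [4] / [6]
  Insert 2 (step 7): P = [1, 2, 5] / [3, 4] / [6] / [7];  Q = [1, 2, 5] / [3, 7] / [4] / [6]
  Insert 8 (step 8): P = [1, 2, 5, 8] / [3, 4] / [6] / [7];  Q = [1, 2, 5, 8] / [3, 7] / [4] / [6]
Final shape: (4, 2, 1, 1).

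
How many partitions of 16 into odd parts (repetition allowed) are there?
p_odd(16) = 32

Partitions of 16 using only odd parts 1, 3, 5, …: 15+1, 13+3, 13+1+1+1, 11+5, 11+3+1+1, 11+1+1+1+1+1, 9+7, 9+5+1+1, 9+3+3+1, 9+3+1+1+1+1, 9+1+1+1+1+1+1+1, 7+7+1+1, 7+5+3+1, 7+5+1+1+1+1, 7+3+3+3, 7+3+3+1+1+1, 7+3+1+1+1+1+1+1, 7+1+1+1+1+1+1+1+1+1, 5+5+5+1, 5+5+3+3, 5+5+3+1+1+1, 5+5+1+1+1+1+1+1, 5+3+3+3+1+1, 5+3+3+1+1+1+1+1, 5+3+1+1+1+1+1+1+1+1, 5+1+1+1+1+1+1+1+1+1+1+1, 3+3+3+3+3+1, 3+3+3+3+1+1+1+1, 3+3+3+1+1+1+1+1+1+1, 3+3+1+1+1+1+1+1+1+1+1+1, … (32 total). There are 32. (Euler: this equals q(16), the number of distinct-part partitions.)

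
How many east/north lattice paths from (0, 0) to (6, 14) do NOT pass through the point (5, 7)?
Number of paths = 32424

Total paths from (0, 0) to (6, 14): C(20, 6) = 38760. Paths through (5, 7): (paths (0, 0) → (5, 7)) × (paths (5, 7) → (6, 14)) = C(12, 5) · C(8, 1) = 792 · 8 = 6336. Avoidance count = 38760 − 6336 = 32424.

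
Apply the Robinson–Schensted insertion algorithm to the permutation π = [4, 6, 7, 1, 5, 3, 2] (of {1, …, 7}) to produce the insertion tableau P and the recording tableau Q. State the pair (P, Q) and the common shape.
P = [1, 2, 7] / [3, 5] / [4] / [6];  Q = [1, 2, 3] / [4, 5] / [6] / [7];  common shape = (3, 2, 1, 1)

Row-insert the values π_1, π_2, … into P one at a time, bumping the leftmost entry strictly greater than the inserted value down to the next row. The recording tableau Q records, in position (i, j), the step at which that cell was added to P.
  Insert 4 (step 1): P = [4];  Q = [1]
  Insert 6 (step 2): P = [4, 6];  Q = [1, 2]
  Insert 7 (step 3): P = [4, 6, 7];  Q = [1, 2, 3]
  Insert 1 (step 4): P = [1, 6, 7] / [4];  Q = [1, 2, 3] / [4]
  Insert 5 (step 5): P = [1, 5, 7] / [4, 6];  Q = [1, 2, 3] / [4, 5]
  Insert 3 (step 6): P = [1, 3, 7] / [4, 5] / [6];  Q = [1, 2, 3] / [4, 5] / [6]
  Insert 2 (step 7): P = [1, 2, 7] / [3, 5] / [4] / [6];  Q = [1, 2, 3] / [4, 5] / [6] / [7]
Final shape: (3, 2, 1, 1).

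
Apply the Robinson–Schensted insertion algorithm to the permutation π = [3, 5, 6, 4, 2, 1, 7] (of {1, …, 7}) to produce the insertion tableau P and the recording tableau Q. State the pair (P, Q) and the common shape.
P = [1, 4, 6, 7] / [2] / [3] / [5];  Q = [1, 2, 3, 7] / [4] / [5] / [6];  common shape = (4, 1, 1, 1)

Row-insert the values π_1, π_2, … into P one at a time, bumping the leftmost entry strictly greater than the inserted value down to the next row. The recording tableau Q records, in position (i, j), the step at which that cell was added to P.
  Insert 3 (step 1): P = [3];  Q = [1]
  Insert 5 (step 2): P = [3, 5];  Q = [1, 2]
  Insert 6 (step 3): P = [3, 5, 6];  Q = [1, 2, 3]
  Insert 4 (step 4): P = [3, 4, 6] / [5];  Q = [1, 2, 3] / [4]
  Insert 2 (step 5): P = [2, 4, 6] / [3] / [5];  Q = [1, 2, 3] / [4] / [5]
  Insert 1 (step 6): P = [1, 4, 6] / [2] / [3] / [5];  Q = [1, 2, 3] / [4] / [5] / [6]
  Insert 7 (step 7): P = [1, 4, 6, 7] / [2] / [3] / [5];  Q = [1, 2, 3, 7] / [4] / [5] / [6]
Final shape: (4, 1, 1, 1).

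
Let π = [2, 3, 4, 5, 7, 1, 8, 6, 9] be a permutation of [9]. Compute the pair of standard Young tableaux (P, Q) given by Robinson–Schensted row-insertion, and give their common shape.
P = [1, 3, 4, 5, 6, 8, 9] / [2, 7];  Q = [1, 2, 3, 4, 5, 7, 9] / [6, 8];  common shape = (7, 2)

Row-insert the values π_1, π_2, … into P one at a time, bumping the leftmost entry strictly greater than the inserted value down to the next row. The recording tableau Q records, in position (i, j), the step at which that cell was added to P.
  Insert 2 (step 1): P = [2];  Q = [1]
  Insert 3 (step 2): P = [2, 3];  Q = [1, 2]
  Insert 4 (step 3): P = [2, 3, 4];  Q = [1, 2, 3]
  Insert 5 (step 4): P = [2, 3, 4, 5];  Q = [1, 2, 3, 4]
  Insert 7 (step 5): P = [2, 3, 4, 5, 7];  Q = [1, 2, 3, 4, 5]
  Insert 1 (step 6): P = [1, 3, 4, 5, 7] / [2];  Q = [1, 2, 3, 4, 5] / [6]
  Insert 8 (step 7): P = [1, 3, 4, 5, 7, 8] / [2];  Q = [1, 2, 3, 4, 5, 7] / [6]
  Insert 6 (step 8): P = [1, 3, 4, 5, 6, 8] / [2, 7];  Q = [1, 2, 3, 4, 5, 7] / [6, 8]
  Insert 9 (step 9): P = [1, 3, 4, 5, 6, 8, 9] / [2, 7];  Q = [1, 2, 3, 4, 5, 7, 9] / [6, 8]
Final shape: (7, 2).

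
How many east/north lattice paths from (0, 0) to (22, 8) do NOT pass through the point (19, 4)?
Number of paths = 5543000

Total paths from (0, 0) to (22, 8): C(30, 22) = 5852925. Paths through (19, 4): (paths (0, 0) → (19, 4)) × (paths (19, 4) → (22, 8)) = C(23, 19) · C(7, 3) = 8855 · 35 = 309925. Avoidance count = 5852925 − 309925 = 5543000.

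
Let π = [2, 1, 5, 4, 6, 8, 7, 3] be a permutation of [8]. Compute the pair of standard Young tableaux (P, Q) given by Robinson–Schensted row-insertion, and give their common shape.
P = [1, 3, 6, 7] / [2, 4, 8] / [5];  Q = [1, 3, 5, 6] / [2, 4, 7] / [8];  common shape = (4, 3, 1)

Row-insert the values π_1, π_2, … into P one at a time, bumping the leftmost entry strictly greater than the inserted value down to the next row. The recording tableau Q records, in position (i, j), the step at which that cell was added to P.
  Insert 2 (step 1): P = [2];  Q = [1]
  Insert 1 (step 2): P = [1] / [2];  Q = [1] / [2]
  Insert 5 (step 3): P = [1, 5] / [2];  Q = [1, 3] / [2]
  Insert 4 (step 4): P = [1, 4] / [2, 5];  Q = [1, 3] / [2, 4]
  Insert 6 (step 5): P = [1, 4, 6] / [2, 5];  Q = [1, 3, 5] / [2, 4]
  Insert 8 (step 6): P = [1, 4, 6, 8] / [2, 5];  Q = [1, 3, 5, 6] / [2, 4]
  Insert 7 (step 7): P = [1, 4, 6, 7] / [2, 5, 8];  Q = [1, 3, 5, 6] / [2, 4, 7]
  Insert 3 (step 8): P = [1, 3, 6, 7] / [2, 4, 8] / [5];  Q = [1, 3, 5, 6] / [2, 4, 7] / [8]
Final shape: (4, 3, 1).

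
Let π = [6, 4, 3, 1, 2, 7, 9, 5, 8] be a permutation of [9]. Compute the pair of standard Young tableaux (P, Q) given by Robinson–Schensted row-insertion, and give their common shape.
P = [1, 2, 5, 8] / [3, 7, 9] / [4] / [6];  Q = [1, 5, 6, 7] / [2, 8, 9] / [3] / [4];  common shape = (4, 3, 1, 1)

Row-insert the values π_1, π_2, … into P one at a time, bumping the leftmost entry strictly greater than the inserted value down to the next row. The recording tableau Q records, in position (i, j), the step at which that cell was added to P.
  Insert 6 (step 1): P = [6];  Q = [1]
  Insert 4 (step 2): P = [4] / [6];  Q = [1] / [2]
  Insert 3 (step 3): P = [3] / [4] / [6];  Q = [1] / [2] / [3]
  Insert 1 (step 4): P = [1] / [3] / [4] / [6];  Q = [1] / [2] / [3] / [4]
  Insert 2 (step 5): P = [1, 2] / [3] / [4] / [6];  Q = [1, 5] / [2] / [3] / [4]
  Insert 7 (step 6): P = [1, 2, 7] / [3] / [4] / [6];  Q = [1, 5, 6] / [2] / [3] / [4]
  Insert 9 (step 7): P = [1, 2, 7, 9] / [3] / [4] / [6];  Q = [1, 5, 6, 7] / [2] / [3] / [4]
  Insert 5 (step 8): P = [1, 2, 5, 9] / [3, 7] / [4] / [6];  Q = [1, 5, 6, 7] / [2, 8] / [3] / [4]
  Insert 8 (step 9): P = [1, 2, 5, 8] / [3, 7, 9] / [4] / [6];  Q = [1, 5, 6, 7] / [2, 8, 9] / [3] / [4]
Final shape: (4, 3, 1, 1).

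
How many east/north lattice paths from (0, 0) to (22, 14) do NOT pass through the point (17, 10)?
Number of paths = 2733325290

Total paths from (0, 0) to (22, 14): C(36, 22) = 3796297200. Paths through (17, 10): (paths (0, 0) → (17, 10)) × (paths (17, 10) → (22, 14)) = C(27, 17) · C(9, 5) = 8436285 · 126 = 1062971910. Avoidance count = 3796297200 − 1062971910 = 2733325290.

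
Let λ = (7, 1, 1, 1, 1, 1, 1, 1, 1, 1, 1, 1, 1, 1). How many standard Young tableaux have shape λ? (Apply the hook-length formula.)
# SYT of shape (7, 1, 1, 1, 1, 1, 1, 1, 1, 1, 1, 1, 1, 1) = 27132

Hook-length formula: f^λ = n! / Π hook(c), product over all cells c of the Young diagram. For λ = (7, 1, 1, 1, 1, 1, 1, 1, 1, 1, 1, 1, 1, 1), n = 20 boxes. Hook lengths by row (left-to-right, top-to-bottom): [20, 6, 5, 4, 3, 2, 1]; [13]; [12]; [11]; [10]; [9]; [8]; [7]; [6]; [5]; [4]; [3]; [2]; [1]. Product of hooks = 89669099520000. So f^λ = 20! / 89669099520000 = 2432902008176640000 / 89669099520000 = 27132.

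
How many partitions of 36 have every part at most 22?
p(36, parts ≤ 22) = 17604

Use the recurrence p(n, m) = p(n, m−1) + p(n−m, m): either the largest part is < m (count p(n, m−1)) or the largest part is exactly m (remove one copy of m, count p(n−m, m)). With p(0, ·) = 1 this gives p(36, parts ≤ 22) = 17604. (By conjugating Young diagrams, this also counts partitions of 36 into at most 22 parts.)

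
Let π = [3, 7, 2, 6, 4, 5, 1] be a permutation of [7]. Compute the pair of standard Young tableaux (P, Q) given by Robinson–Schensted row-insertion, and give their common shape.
P = [1, 4, 5] / [2, 6] / [3] / [7];  Q = [1, 2, 6] / [3, 4] / [5] / [7];  common shape = (3, 2, 1, 1)

Row-insert the values π_1, π_2, … into P one at a time, bumping the leftmost entry strictly greater than the inserted value down to the next row. The recording tableau Q records, in position (i, j), the step at which that cell was added to P.
  Insert 3 (step 1): P = [3];  Q = [1]
  Insert 7 (step 2): P = [3, 7];  Q = [1, 2]
  Insert 2 (step 3): P = [2, 7] / [3];  Q = [1, 2] / [3]
  Insert 6 (step 4): P = [2, 6] / [3, 7];  Q = [1, 2] / [3, 4]
  Insert 4 (step 5): P = [2, 4] / [3, 6] / [7];  Q = [1, 2] / [3, 4] / [5]
  Insert 5 (step 6): P = [2, 4, 5] / [3, 6] / [7];  Q = [1, 2, 6] / [3, 4] / [5]
  Insert 1 (step 7): P = [1, 4, 5] / [2, 6] / [3] / [7];  Q = [1, 2, 6] / [3, 4] / [5] / [7]
Final shape: (3, 2, 1, 1).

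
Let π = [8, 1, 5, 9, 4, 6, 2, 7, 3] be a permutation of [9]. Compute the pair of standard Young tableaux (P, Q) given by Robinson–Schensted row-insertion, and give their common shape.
P = [1, 2, 3, 7] / [4, 6] / [5, 9] / [8];  Q = [1, 3, 4, 8] / [2, 6] / [5, 9] / [7];  common shape = (4, 2, 2, 1)

Row-insert the values π_1, π_2, … into P one at a time, bumping the leftmost entry strictly greater than the inserted value down to the next row. The recording tableau Q records, in position (i, j), the step at which that cell was added to P.
  Insert 8 (step 1): P = [8];  Q = [1]
  Insert 1 (step 2): P = [1] / [8];  Q = [1] / [2]
  Insert 5 (step 3): P = [1, 5] / [8];  Q = [1, 3] / [2]
  Insert 9 (step 4): P = [1, 5, 9] / [8];  Q = [1, 3, 4] / [2]
  Insert 4 (step 5): P = [1, 4, 9] / [5] / [8];  Q = [1, 3, 4] / [2] / [5]
  Insert 6 (step 6): P = [1, 4, 6] / [5, 9] / [8];  Q = [1, 3, 4] / [2, 6] / [5]
  Insert 2 (step 7): P = [1, 2, 6] / [4, 9] / [5] / [8];  Q = [1, 3, 4] / [2, 6] / [5] / [7]
  Insert 7 (step 8): P = [1, 2, 6, 7] / [4, 9] / [5] / [8];  Q = [1, 3, 4, 8] / [2, 6] / [5] / [7]
  Insert 3 (step 9): P = [1, 2, 3, 7] / [4, 6] / [5, 9] / [8];  Q = [1, 3, 4, 8] / [2, 6] / [5, 9] / [7]
Final shape: (4, 2, 2, 1).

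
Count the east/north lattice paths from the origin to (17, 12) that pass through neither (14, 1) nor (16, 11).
Number of paths = 25816665

Inclusion–exclusion. Total paths: C(29, 17) = 51895935. Through P₁: C(15, 14)·C(14, 3) = 5460. Through P₂: C(27, 16)·C(2, 1) = 26075790. Since P₁ is strictly southwest of P₂, a monotone path through both must visit P₁ then P₂; paths through both = C(15, 14)·C(12, 2)·C(2, 1) = 1980. Avoid both = 51895935 − 5460 − 26075790 + 1980 = 25816665.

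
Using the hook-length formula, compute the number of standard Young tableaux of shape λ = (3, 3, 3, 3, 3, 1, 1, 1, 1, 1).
# SYT of shape (3, 3, 3, 3, 3, 1, 1, 1, 1, 1) = 2469012

Hook-length formula: f^λ = n! / Π hook(c), product over all cells c of the Young diagram. For λ = (3, 3, 3, 3, 3, 1, 1, 1, 1, 1), n = 20 boxes. Hook lengths by row (left-to-right, top-to-bottom): [12, 6, 5]; [11, 5, 4]; [10, 4, 3]; [9, 3, 2]; [8, 2, 1]; [5]; [4]; [3]; [2]; [1]. Product of hooks = 985374720000. So f^λ = 20! / 985374720000 = 2432902008176640000 / 985374720000 = 2469012.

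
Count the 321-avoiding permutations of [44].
C_44 = 583300119592996693088040

These 321-avoiding permutations are counted by the Catalan number C_n = (1/(n + 1)) · C(2n, n). For n = 44: C_44 = (1/45) · C(88, 44) = 26248505381684851188961800/45 = 583300119592996693088040.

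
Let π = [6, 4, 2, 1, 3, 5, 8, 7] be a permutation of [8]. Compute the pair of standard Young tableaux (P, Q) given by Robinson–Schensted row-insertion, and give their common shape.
P = [1, 3, 5, 7] / [2, 8] / [4] / [6];  Q = [1, 5, 6, 7] / [2, 8] / [3] / [4];  common shape = (4, 2, 1, 1)

Row-insert the values π_1, π_2, … into P one at a time, bumping the leftmost entry strictly greater than the inserted value down to the next row. The recording tableau Q records, in position (i, j), the step at which that cell was added to P.
  Insert 6 (step 1): P = [6];  Q = [1]
  Insert 4 (step 2): P = [4] / [6];  Q = [1] / [2]
  Insert 2 (step 3): P = [2] / [4] / [6];  Q = [1] / [2] / [3]
  Insert 1 (step 4): P = [1] / [2] / [4] / [6];  Q = [1] / [2] / [3] / [4]
  Insert 3 (step 5): P = [1, 3] / [2] / [4] / [6];  Q = [1, 5] / [2] / [3] / [4]
  Insert 5 (step 6): P = [1, 3, 5] / [2] / [4] / [6];  Q = [1, 5, 6] / [2] / [3] / [4]
  Insert 8 (step 7): P = [1, 3, 5, 8] / [2] / [4] / [6];  Q = [1, 5, 6, 7] / [2] / [3] / [4]
  Insert 7 (step 8): P = [1, 3, 5, 7] / [2, 8] / [4] / [6];  Q = [1, 5, 6, 7] / [2, 8] / [3] / [4]
Final shape: (4, 2, 1, 1).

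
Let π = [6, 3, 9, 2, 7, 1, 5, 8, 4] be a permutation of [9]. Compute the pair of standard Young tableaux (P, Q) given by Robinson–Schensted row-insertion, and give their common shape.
P = [1, 4, 8] / [2, 5] / [3, 7] / [6, 9];  Q = [1, 3, 8] / [2, 5] / [4, 7] / [6, 9];  common shape = (3, 2, 2, 2)

Row-insert the values π_1, π_2, … into P one at a time, bumping the leftmost entry strictly greater than the inserted value down to the next row. The recording tableau Q records, in position (i, j), the step at which that cell was added to P.
  Insert 6 (step 1): P = [6];  Q = [1]
  Insert 3 (step 2): P = [3] / [6];  Q = [1] / [2]
  Insert 9 (step 3): P = [3, 9] / [6];  Q = [1, 3] / [2]
  Insert 2 (step 4): P = [2, 9] / [3] / [6];  Q = [1, 3] / [2] / [4]
  Insert 7 (step 5): P = [2, 7] / [3, 9] / [6];  Q = [1, 3] / [2, 5] / [4]
  Insert 1 (step 6): P = [1, 7] / [2, 9] / [3] / [6];  Q = [1, 3] / [2, 5] / [4] / [6]
  Insert 5 (step 7): P = [1, 5] / [2, 7] / [3, 9] / [6];  Q = [1, 3] / [2, 5] / [4, 7] / [6]
  Insert 8 (step 8): P = [1, 5, 8] / [2, 7] / [3, 9] / [6];  Q = [1, 3, 8] / [2, 5] / [4, 7] / [6]
  Insert 4 (step 9): P = [1, 4, 8] / [2, 5] / [3, 7] / [6, 9];  Q = [1, 3, 8] / [2, 5] / [4, 7] / [6, 9]
Final shape: (3, 2, 2, 2).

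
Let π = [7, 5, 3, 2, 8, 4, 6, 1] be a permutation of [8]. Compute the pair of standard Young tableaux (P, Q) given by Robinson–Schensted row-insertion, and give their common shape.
P = [1, 4, 6] / [2, 8] / [3] / [5] / [7];  Q = [1, 5, 7] / [2, 6] / [3] / [4] / [8];  common shape = (3, 2, 1, 1, 1)

Row-insert the values π_1, π_2, … into P one at a time, bumping the leftmost entry strictly greater than the inserted value down to the next row. The recording tableau Q records, in position (i, j), the step at which that cell was added to P.
  Insert 7 (step 1): P = [7];  Q = [1]
  Insert 5 (step 2): P = [5] / [7];  Q = [1] / [2]
  Insert 3 (step 3): P = [3] / [5] / [7];  Q = [1] / [2] / [3]
  Insert 2 (step 4): P = [2] / [3] / [5] / [7];  Q = [1] / [2] / [3] / [4]
  Insert 8 (step 5): P = [2, 8] / [3] / [5] / [7];  Q = [1, 5] / [2] / [3] / [4]
  Insert 4 (step 6): P = [2, 4] / [3, 8] / [5] / [7];  Q = [1, 5] / [2, 6] / [3] / [4]
  Insert 6 (step 7): P = [2, 4, 6] / [3, 8] / [5] / [7];  Q = [1, 5, 7] / [2, 6] / [3] / [4]
  Insert 1 (step 8): P = [1, 4, 6] / [2, 8] / [3] / [5] / [7];  Q = [1, 5, 7] / [2, 6] / [3] / [4] / [8]
Final shape: (3, 2, 1, 1, 1).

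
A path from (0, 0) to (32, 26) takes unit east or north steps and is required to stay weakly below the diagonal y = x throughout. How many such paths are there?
Number of paths = 4698561476816109

By the reflection principle (André's argument), the number of monotone paths to (32, 26) with n ≤ m that never go above y = x is C(58, 32) − C(58, 33) = 22150361247847371 − 17451799771031262 = 4698561476816109.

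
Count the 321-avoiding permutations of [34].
C_34 = 812944042149730764

These 321-avoiding permutations are counted by the Catalan number C_n = (1/(n + 1)) · C(2n, n). For n = 34: C_34 = (1/35) · C(68, 34) = 28453041475240576740/35 = 812944042149730764.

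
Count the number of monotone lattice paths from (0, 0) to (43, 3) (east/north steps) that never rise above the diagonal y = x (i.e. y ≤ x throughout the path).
Number of paths = 14145

By the reflection principle (André's argument), the number of monotone paths to (43, 3) with n ≤ m that never go above y = x is C(46, 43) − C(46, 44) = 15180 − 1035 = 14145.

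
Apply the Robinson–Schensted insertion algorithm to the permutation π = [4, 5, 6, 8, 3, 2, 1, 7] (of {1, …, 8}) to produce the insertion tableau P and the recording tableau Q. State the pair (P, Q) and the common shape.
P = [1, 5, 6, 7] / [2, 8] / [3] / [4];  Q = [1, 2, 3, 4] / [5, 8] / [6] / [7];  common shape = (4, 2, 1, 1)

Row-insert the values π_1, π_2, … into P one at a time, bumping the leftmost entry strictly greater than the inserted value down to the next row. The recording tableau Q records, in position (i, j), the step at which that cell was added to P.
  Insert 4 (step 1): P = [4];  Q = [1]
  Insert 5 (step 2): P = [4, 5];  Q = [1, 2]
  Insert 6 (step 3): P = [4, 5, 6];  Q = [1, 2, 3]
  Insert 8 (step 4): P = [4, 5, 6, 8];  Q = [1, 2, 3, 4]
  Insert 3 (step 5): P = [3, 5, 6, 8] / [4];  Q = [1, 2, 3, 4] / [5]
  Insert 2 (step 6): P = [2, 5, 6, 8] / [3] / [4];  Q = [1, 2, 3, 4] / [5] / [6]
  Insert 1 (step 7): P = [1, 5, 6, 8] / [2] / [3] / [4];  Q = [1, 2, 3, 4] / [5] / [6] / [7]
  Insert 7 (step 8): P = [1, 5, 6, 7] / [2, 8] / [3] / [4];  Q = [1, 2, 3, 4] / [5, 8] / [6] / [7]
Final shape: (4, 2, 1, 1).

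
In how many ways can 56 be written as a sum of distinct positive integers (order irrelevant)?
q(56) = 7108

A partition into distinct parts is a strictly decreasing sequence summing to n. The recurrence d(n, m) = d(n, m−1) + d(n−m, m−1) (use part m at most once) with q(n) = d(n, n) gives q(56) = 7108. (Euler's theorem: # distinct-part partitions = # odd-part partitions.)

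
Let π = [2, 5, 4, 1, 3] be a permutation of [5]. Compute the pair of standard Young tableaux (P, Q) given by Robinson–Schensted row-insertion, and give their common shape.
P = [1, 3] / [2, 4] / [5];  Q = [1, 2] / [3, 5] / [4];  common shape = (2, 2, 1)

Row-insert the values π_1, π_2, … into P one at a time, bumping the leftmost entry strictly greater than the inserted value down to the next row. The recording tableau Q records, in position (i, j), the step at which that cell was added to P.
  Insert 2 (step 1): P = [2];  Q = [1]
  Insert 5 (step 2): P = [2, 5];  Q = [1, 2]
  Insert 4 (step 3): P = [2, 4] / [5];  Q = [1, 2] / [3]
  Insert 1 (step 4): P = [1, 4] / [2] / [5];  Q = [1, 2] / [3] / [4]
  Insert 3 (step 5): P = [1, 3] / [2, 4] / [5];  Q = [1, 2] / [3, 5] / [4]
Final shape: (2, 2, 1).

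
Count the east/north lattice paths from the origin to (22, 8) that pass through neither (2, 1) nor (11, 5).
Number of paths = 2379663

Inclusion–exclusion. Total paths: C(30, 22) = 5852925. Through P₁: C(3, 2)·C(27, 20) = 2664090. Through P₂: C(16, 11)·C(14, 11) = 1589952. Since P₁ is strictly southwest of P₂, a monotone path through both must visit P₁ then P₂; paths through both = C(3, 2)·C(13, 9)·C(14, 11) = 780780. Avoid both = 5852925 − 2664090 − 1589952 + 780780 = 2379663.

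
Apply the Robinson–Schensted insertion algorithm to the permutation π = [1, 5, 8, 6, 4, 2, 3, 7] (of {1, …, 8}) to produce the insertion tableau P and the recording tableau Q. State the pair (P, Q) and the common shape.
P = [1, 2, 3, 7] / [4, 6] / [5] / [8];  Q = [1, 2, 3, 8] / [4, 7] / [5] / [6];  common shape = (4, 2, 1, 1)

Row-insert the values π_1, π_2, … into P one at a time, bumping the leftmost entry strictly greater than the inserted value down to the next row. The recording tableau Q records, in position (i, j), the step at which that cell was added to P.
  Insert 1 (step 1): P = [1];  Q = [1]
  Insert 5 (step 2): P = [1, 5];  Q = [1, 2]
  Insert 8 (step 3): P = [1, 5, 8];  Q = [1, 2, 3]
  Insert 6 (step 4): P = [1, 5, 6] / [8];  Q = [1, 2, 3] / [4]
  Insert 4 (step 5): P = [1, 4, 6] / [5] / [8];  Q = [1, 2, 3] / [4] / [5]
  Insert 2 (step 6): P = [1, 2, 6] / [4] / [5] / [8];  Q = [1, 2, 3] / [4] / [5] / [6]
  Insert 3 (step 7): P = [1, 2, 3] / [4, 6] / [5] / [8];  Q = [1, 2, 3] / [4, 7] / [5] / [6]
  Insert 7 (step 8): P = [1, 2, 3, 7] / [4, 6] / [5] / [8];  Q = [1, 2, 3, 8] / [4, 7] / [5] / [6]
Final shape: (4, 2, 1, 1).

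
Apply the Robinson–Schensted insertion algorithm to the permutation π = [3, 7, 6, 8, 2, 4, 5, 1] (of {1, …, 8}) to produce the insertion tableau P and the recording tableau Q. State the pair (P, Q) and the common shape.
P = [1, 4, 5] / [2, 6, 8] / [3] / [7];  Q = [1, 2, 4] / [3, 6, 7] / [5] / [8];  common shape = (3, 3, 1, 1)

Row-insert the values π_1, π_2, … into P one at a time, bumping the leftmost entry strictly greater than the inserted value down to the next row. The recording tableau Q records, in position (i, j), the step at which that cell was added to P.
  Insert 3 (step 1): P = [3];  Q = [1]
  Insert 7 (step 2): P = [3, 7];  Q = [1, 2]
  Insert 6 (step 3): P = [3, 6] / [7];  Q = [1, 2] / [3]
  Insert 8 (step 4): P = [3, 6, 8] / [7];  Q = [1, 2, 4] / [3]
  Insert 2 (step 5): P = [2, 6, 8] / [3] / [7];  Q = [1, 2, 4] / [3] / [5]
  Insert 4 (step 6): P = [2, 4, 8] / [3, 6] / [7];  Q = [1, 2, 4] / [3, 6] / [5]
  Insert 5 (step 7): P = [2, 4, 5] / [3, 6, 8] / [7];  Q = [1, 2, 4] / [3, 6, 7] / [5]
  Insert 1 (step 8): P = [1, 4, 5] / [2, 6, 8] / [3] / [7];  Q = [1, 2, 4] / [3, 6, 7] / [5] / [8]
Final shape: (3, 3, 1, 1).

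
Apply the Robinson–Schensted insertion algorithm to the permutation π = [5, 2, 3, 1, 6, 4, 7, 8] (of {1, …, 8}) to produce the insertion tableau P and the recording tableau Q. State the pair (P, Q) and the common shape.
P = [1, 3, 4, 7, 8] / [2, 6] / [5];  Q = [1, 3, 5, 7, 8] / [2, 6] / [4];  common shape = (5, 2, 1)

Row-insert the values π_1, π_2, … into P one at a time, bumping the leftmost entry strictly greater than the inserted value down to the next row. The recording tableau Q records, in position (i, j), the step at which that cell was added to P.
  Insert 5 (step 1): P = [5];  Q = [1]
  Insert 2 (step 2): P = [2] / [5];  Q = [1] / [2]
  Insert 3 (step 3): P = [2, 3] / [5];  Q = [1, 3] / [2]
  Insert 1 (step 4): P = [1, 3] / [2] / [5];  Q = [1, 3] / [2] / [4]
  Insert 6 (step 5): P = [1, 3, 6] / [2] / [5];  Q = [1, 3, 5] / [2] / [4]
  Insert 4 (step 6): P = [1, 3, 4] / [2, 6] / [5];  Q = [1, 3, 5] / [2, 6] / [4]
  Insert 7 (step 7): P = [1, 3, 4, 7] / [2, 6] / [5];  Q = [1, 3, 5, 7] / [2, 6] / [4]
  Insert 8 (step 8): P = [1, 3, 4, 7, 8] / [2, 6] / [5];  Q = [1, 3, 5, 7, 8] / [2, 6] / [4]
Final shape: (5, 2, 1).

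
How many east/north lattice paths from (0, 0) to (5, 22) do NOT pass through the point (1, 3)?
Number of paths = 45310

Total paths from (0, 0) to (5, 22): C(27, 5) = 80730. Paths through (1, 3): (paths (0, 0) → (1, 3)) × (paths (1, 3) → (5, 22)) = C(4, 1) · C(23, 4) = 4 · 8855 = 35420. Avoidance count = 80730 − 35420 = 45310.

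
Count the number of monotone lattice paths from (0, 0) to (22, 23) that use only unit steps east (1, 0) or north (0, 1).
Number of paths = 4116715363800

A monotone lattice path from (0, 0) to (22, 23) consists of 22 east steps and 23 north steps in some order, so it is determined by which 22 of the 45 steps are east. The count is C(45, 22) = 4116715363800.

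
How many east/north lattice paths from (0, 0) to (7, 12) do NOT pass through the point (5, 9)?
Number of paths = 30368

Total paths from (0, 0) to (7, 12): C(19, 7) = 50388. Paths through (5, 9): (paths (0, 0) → (5, 9)) × (paths (5, 9) → (7, 12)) = C(14, 5) · C(5, 2) = 2002 · 10 = 20020. Avoidance count = 50388 − 20020 = 30368.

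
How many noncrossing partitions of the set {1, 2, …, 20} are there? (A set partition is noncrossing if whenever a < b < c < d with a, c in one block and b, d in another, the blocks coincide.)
C_20 = 6564120420

These noncrossing partitions are counted by the Catalan number C_n = (1/(n + 1)) · C(2n, n). For n = 20: C_20 = (1/21) · C(40, 20) = 137846528820/21 = 6564120420.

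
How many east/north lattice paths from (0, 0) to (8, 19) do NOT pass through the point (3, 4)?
Number of paths = 1677435

Total paths from (0, 0) to (8, 19): C(27, 8) = 2220075. Paths through (3, 4): (paths (0, 0) → (3, 4)) × (paths (3, 4) → (8, 19)) = C(7, 3) · C(20, 5) = 35 · 15504 = 542640. Avoidance count = 2220075 − 542640 = 1677435.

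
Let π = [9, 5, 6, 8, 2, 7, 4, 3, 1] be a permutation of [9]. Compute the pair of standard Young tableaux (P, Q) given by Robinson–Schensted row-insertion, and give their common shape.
P = [1, 3, 7] / [2, 6] / [4] / [5] / [8] / [9];  Q = [1, 3, 4] / [2, 6] / [5] / [7] / [8] / [9];  common shape = (3, 2, 1, 1, 1, 1)

Row-insert the values π_1, π_2, … into P one at a time, bumping the leftmost entry strictly greater than the inserted value down to the next row. The recording tableau Q records, in position (i, j), the step at which that cell was added to P.
  Insert 9 (step 1): P = [9];  Q = [1]
  Insert 5 (step 2): P = [5] / [9];  Q = [1] / [2]
  Insert 6 (step 3): P = [5, 6] / [9];  Q = [1, 3] / [2]
  Insert 8 (step 4): P = [5, 6, 8] / [9];  Q = [1, 3, 4] / [2]
  Insert 2 (step 5): P = [2, 6, 8] / [5] / [9];  Q = [1, 3, 4] / [2] / [5]
  Insert 7 (step 6): P = [2, 6, 7] / [5, 8] / [9];  Q = [1, 3, 4] / [2, 6] / [5]
  Insert 4 (step 7): P = [2, 4, 7] / [5, 6] / [8] / [9];  Q = [1, 3, 4] / [2, 6] / [5] / [7]
  Insert 3 (step 8): P = [2, 3, 7] / [4, 6] / [5] / [8] / [9];  Q = [1, 3, 4] / [2, 6] / [5] / [7] / [8]
  Insert 1 (step 9): P = [1, 3, 7] / [2, 6] / [4] / [5] / [8] / [9];  Q = [1, 3, 4] / [2, 6] / [5] / [7] / [8] / [9]
Final shape: (3, 2, 1, 1, 1, 1).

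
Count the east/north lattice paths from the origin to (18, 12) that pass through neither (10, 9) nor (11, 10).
Number of paths = 65204295

Inclusion–exclusion. Total paths: C(30, 18) = 86493225. Through P₁: C(19, 10)·C(11, 8) = 15242370. Through P₂: C(21, 11)·C(9, 7) = 12697776. Since P₁ is strictly southwest of P₂, a monotone path through both must visit P₁ then P₂; paths through both = C(19, 10)·C(2, 1)·C(9, 7) = 6651216. Avoid both = 86493225 − 15242370 − 12697776 + 6651216 = 65204295.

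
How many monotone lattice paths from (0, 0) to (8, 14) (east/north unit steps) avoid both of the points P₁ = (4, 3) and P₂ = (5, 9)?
Number of paths = 173603

Inclusion–exclusion. Total paths: C(22, 8) = 319770. Through P₁: C(7, 4)·C(15, 4) = 47775. Through P₂: C(14, 5)·C(8, 3) = 112112. Since P₁ is strictly southwest of P₂, a monotone path through both must visit P₁ then P₂; paths through both = C(7, 4)·C(7, 1)·C(8, 3) = 13720. Avoid both = 319770 − 47775 − 112112 + 13720 = 173603.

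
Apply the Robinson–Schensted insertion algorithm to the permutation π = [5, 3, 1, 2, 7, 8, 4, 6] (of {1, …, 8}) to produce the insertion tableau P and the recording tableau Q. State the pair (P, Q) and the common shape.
P = [1, 2, 4, 6] / [3, 7, 8] / [5];  Q = [1, 4, 5, 6] / [2, 7, 8] / [3];  common shape = (4, 3, 1)

Row-insert the values π_1, π_2, … into P one at a time, bumping the leftmost entry strictly greater than the inserted value down to the next row. The recording tableau Q records, in position (i, j), the step at which that cell was added to P.
  Insert 5 (step 1): P = [5];  Q = [1]
  Insert 3 (step 2): P = [3] / [5];  Q = [1] / [2]
  Insert 1 (step 3): P = [1] / [3] / [5];  Q = [1] / [2] / [3]
  Insert 2 (step 4): P = [1, 2] / [3] / [5];  Q = [1, 4] / [2] / [3]
  Insert 7 (step 5): P = [1, 2, 7] / [3] / [5];  Q = [1, 4, 5] / [2] / [3]
  Insert 8 (step 6): P = [1, 2, 7, 8] / [3] / [5];  Q = [1, 4, 5, 6] / [2] / [3]
  Insert 4 (step 7): P = [1, 2, 4, 8] / [3, 7] / [5];  Q = [1, 4, 5, 6] / [2, 7] / [3]
  Insert 6 (step 8): P = [1, 2, 4, 6] / [3, 7, 8] / [5];  Q = [1, 4, 5, 6] / [2, 7, 8] / [3]
Final shape: (4, 3, 1).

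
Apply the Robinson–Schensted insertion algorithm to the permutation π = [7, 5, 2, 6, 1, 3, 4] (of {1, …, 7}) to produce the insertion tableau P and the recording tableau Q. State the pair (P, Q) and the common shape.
P = [1, 3, 4] / [2, 6] / [5] / [7];  Q = [1, 4, 7] / [2, 6] / [3] / [5];  common shape = (3, 2, 1, 1)

Row-insert the values π_1, π_2, … into P one at a time, bumping the leftmost entry strictly greater than the inserted value down to the next row. The recording tableau Q records, in position (i, j), the step at which that cell was added to P.
  Insert 7 (step 1): P = [7];  Q = [1]
  Insert 5 (step 2): P = [5] / [7];  Q = [1] / [2]
  Insert 2 (step 3): P = [2] / [5] / [7];  Q = [1] / [2] / [3]
  Insert 6 (step 4): P = [2, 6] / [5] / [7];  Q = [1, 4] / [2] / [3]
  Insert 1 (step 5): P = [1, 6] / [2] / [5] / [7];  Q = [1, 4] / [2] / [3] / [5]
  Insert 3 (step 6): P = [1, 3] / [2, 6] / [5] / [7];  Q = [1, 4] / [2, 6] / [3] / [5]
  Insert 4 (step 7): P = [1, 3, 4] / [2, 6] / [5] / [7];  Q = [1, 4, 7] / [2, 6] / [3] / [5]
Final shape: (3, 2, 1, 1).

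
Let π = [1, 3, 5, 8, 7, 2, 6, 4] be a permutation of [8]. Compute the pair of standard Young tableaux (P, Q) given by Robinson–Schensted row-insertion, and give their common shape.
P = [1, 2, 4, 6] / [3, 5] / [7] / [8];  Q = [1, 2, 3, 4] / [5, 7] / [6] / [8];  common shape = (4, 2, 1, 1)

Row-insert the values π_1, π_2, … into P one at a time, bumping the leftmost entry strictly greater than the inserted value down to the next row. The recording tableau Q records, in position (i, j), the step at which that cell was added to P.
  Insert 1 (step 1): P = [1];  Q = [1]
  Insert 3 (step 2): P = [1, 3];  Q = [1, 2]
  Insert 5 (step 3): P = [1, 3, 5];  Q = [1, 2, 3]
  Insert 8 (step 4): P = [1, 3, 5, 8];  Q = [1, 2, 3, 4]
  Insert 7 (step 5): P = [1, 3, 5, 7] / [8];  Q = [1, 2, 3, 4] / [5]
  Insert 2 (step 6): P = [1, 2, 5, 7] / [3] / [8];  Q = [1, 2, 3, 4] / [5] / [6]
  Insert 6 (step 7): P = [1, 2, 5, 6] / [3, 7] / [8];  Q = [1, 2, 3, 4] / [5, 7] / [6]
  Insert 4 (step 8): P = [1, 2, 4, 6] / [3, 5] / [7] / [8];  Q = [1, 2, 3, 4] / [5, 7] / [6] / [8]
Final shape: (4, 2, 1, 1).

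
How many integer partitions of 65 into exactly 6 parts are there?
p(65, 6 parts) = 18467

Partitions of n into exactly k parts are in bijection with partitions of n − k into at most k parts (subtract 1 from each part). So p(65, exactly 6) = p(59, parts ≤ 6). Computing via the recurrence p(m, j) = p(m, j−1) + p(m−j, j) gives 18467.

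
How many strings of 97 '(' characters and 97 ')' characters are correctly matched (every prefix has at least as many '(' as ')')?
C_97 = 14657929356129575437016877846657032761712954950899755100

These balanced parentheses are counted by the Catalan number C_n = (1/(n + 1)) · C(2n, n). For n = 97: C_97 = (1/98) · C(194, 97) = 1436477076900698392827654028972389210647869585188175999800/98 = 14657929356129575437016877846657032761712954950899755100.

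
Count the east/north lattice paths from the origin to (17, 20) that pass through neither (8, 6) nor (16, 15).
Number of paths = 12086123550

Inclusion–exclusion. Total paths: C(37, 17) = 15905368710. Through P₁: C(14, 8)·C(23, 9) = 2454021570. Through P₂: C(31, 16)·C(6, 1) = 1803241170. Since P₁ is strictly southwest of P₂, a monotone path through both must visit P₁ then P₂; paths through both = C(14, 8)·C(17, 8)·C(6, 1) = 438017580. Avoid both = 15905368710 − 2454021570 − 1803241170 + 438017580 = 12086123550.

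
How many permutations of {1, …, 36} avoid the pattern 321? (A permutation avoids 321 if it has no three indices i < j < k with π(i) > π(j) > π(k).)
C_36 = 11959798385860453492

These 321-avoiding permutations are counted by the Catalan number C_n = (1/(n + 1)) · C(2n, n). For n = 36: C_36 = (1/37) · C(72, 36) = 442512540276836779204/37 = 11959798385860453492.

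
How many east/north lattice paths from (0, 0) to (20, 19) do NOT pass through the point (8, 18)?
Number of paths = 68902954835

Total paths from (0, 0) to (20, 19): C(39, 20) = 68923264410. Paths through (8, 18): (paths (0, 0) → (8, 18)) × (paths (8, 18) → (20, 19)) = C(26, 8) · C(13, 12) = 1562275 · 13 = 20309575. Avoidance count = 68923264410 − 20309575 = 68902954835.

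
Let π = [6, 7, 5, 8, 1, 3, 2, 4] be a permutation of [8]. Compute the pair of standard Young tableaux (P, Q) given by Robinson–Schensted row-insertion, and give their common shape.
P = [1, 2, 4] / [3, 7, 8] / [5] / [6];  Q = [1, 2, 4] / [3, 6, 8] / [5] / [7];  common shape = (3, 3, 1, 1)

Row-insert the values π_1, π_2, … into P one at a time, bumping the leftmost entry strictly greater than the inserted value down to the next row. The recording tableau Q records, in position (i, j), the step at which that cell was added to P.
  Insert 6 (step 1): P = [6];  Q = [1]
  Insert 7 (step 2): P = [6, 7];  Q = [1, 2]
  Insert 5 (step 3): P = [5, 7] / [6];  Q = [1, 2] / [3]
  Insert 8 (step 4): P = [5, 7, 8] / [6];  Q = [1, 2, 4] / [3]
  Insert 1 (step 5): P = [1, 7, 8] / [5] / [6];  Q = [1, 2, 4] / [3] / [5]
  Insert 3 (step 6): P = [1, 3, 8] / [5, 7] / [6];  Q = [1, 2, 4] / [3, 6] / [5]
  Insert 2 (step 7): P = [1, 2, 8] / [3, 7] / [5] / [6];  Q = [1, 2, 4] / [3, 6] / [5] / [7]
  Insert 4 (step 8): P = [1, 2, 4] / [3, 7, 8] / [5] / [6];  Q = [1, 2, 4] / [3, 6, 8] / [5] / [7]
Final shape: (3, 3, 1, 1).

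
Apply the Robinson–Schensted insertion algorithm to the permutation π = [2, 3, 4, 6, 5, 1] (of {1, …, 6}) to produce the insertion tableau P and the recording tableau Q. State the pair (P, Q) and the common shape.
P = [1, 3, 4, 5] / [2] / [6];  Q = [1, 2, 3, 4] / [5] / [6];  common shape = (4, 1, 1)

Row-insert the values π_1, π_2, … into P one at a time, bumping the leftmost entry strictly greater than the inserted value down to the next row. The recording tableau Q records, in position (i, j), the step at which that cell was added to P.
  Insert 2 (step 1): P = [2];  Q = [1]
  Insert 3 (step 2): P = [2, 3];  Q = [1, 2]
  Insert 4 (step 3): P = [2, 3, 4];  Q = [1, 2, 3]
  Insert 6 (step 4): P = [2, 3, 4, 6];  Q = [1, 2, 3, 4]
  Insert 5 (step 5): P = [2, 3, 4, 5] / [6];  Q = [1, 2, 3, 4] / [5]
  Insert 1 (step 6): P = [1, 3, 4, 5] / [2] / [6];  Q = [1, 2, 3, 4] / [5] / [6]
Final shape: (4, 1, 1).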